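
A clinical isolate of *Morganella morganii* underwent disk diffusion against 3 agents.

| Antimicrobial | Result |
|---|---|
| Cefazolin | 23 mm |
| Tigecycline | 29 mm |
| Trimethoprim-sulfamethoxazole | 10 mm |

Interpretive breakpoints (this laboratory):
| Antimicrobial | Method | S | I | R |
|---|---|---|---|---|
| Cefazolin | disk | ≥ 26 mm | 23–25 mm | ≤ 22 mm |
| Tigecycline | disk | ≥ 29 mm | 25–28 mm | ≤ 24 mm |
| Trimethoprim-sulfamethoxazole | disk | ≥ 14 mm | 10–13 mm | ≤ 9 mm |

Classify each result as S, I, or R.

I, S, I

Cefazolin 23 mm: in 23–25 mm → intermediate
Tigecycline: 29 mm is ≥ 29 mm → Susceptible
Trimethoprim-sulfamethoxazole (10 mm) in 10–13 mm ⇒ intermediate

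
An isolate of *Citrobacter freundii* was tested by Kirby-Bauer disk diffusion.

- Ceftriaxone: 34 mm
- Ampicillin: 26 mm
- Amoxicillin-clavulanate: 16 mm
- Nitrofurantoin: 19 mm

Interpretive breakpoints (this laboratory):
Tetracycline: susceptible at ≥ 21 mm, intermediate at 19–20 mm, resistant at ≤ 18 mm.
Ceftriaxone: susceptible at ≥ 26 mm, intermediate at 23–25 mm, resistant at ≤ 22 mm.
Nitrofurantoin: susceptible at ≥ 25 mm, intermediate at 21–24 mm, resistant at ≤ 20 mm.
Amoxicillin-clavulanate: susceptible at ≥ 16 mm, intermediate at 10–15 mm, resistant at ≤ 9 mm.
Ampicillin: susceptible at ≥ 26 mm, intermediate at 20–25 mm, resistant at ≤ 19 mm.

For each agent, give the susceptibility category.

S, S, S, R

Ceftriaxone: 34 mm is ≥ 26 mm — S
Ampicillin: 26 mm is ≥ 26 mm ⇒ susceptible
Amoxicillin-clavulanate (16 mm) ≥ 16 mm → S
Nitrofurantoin (19 mm) ≤ 20 mm ⇒ Resistant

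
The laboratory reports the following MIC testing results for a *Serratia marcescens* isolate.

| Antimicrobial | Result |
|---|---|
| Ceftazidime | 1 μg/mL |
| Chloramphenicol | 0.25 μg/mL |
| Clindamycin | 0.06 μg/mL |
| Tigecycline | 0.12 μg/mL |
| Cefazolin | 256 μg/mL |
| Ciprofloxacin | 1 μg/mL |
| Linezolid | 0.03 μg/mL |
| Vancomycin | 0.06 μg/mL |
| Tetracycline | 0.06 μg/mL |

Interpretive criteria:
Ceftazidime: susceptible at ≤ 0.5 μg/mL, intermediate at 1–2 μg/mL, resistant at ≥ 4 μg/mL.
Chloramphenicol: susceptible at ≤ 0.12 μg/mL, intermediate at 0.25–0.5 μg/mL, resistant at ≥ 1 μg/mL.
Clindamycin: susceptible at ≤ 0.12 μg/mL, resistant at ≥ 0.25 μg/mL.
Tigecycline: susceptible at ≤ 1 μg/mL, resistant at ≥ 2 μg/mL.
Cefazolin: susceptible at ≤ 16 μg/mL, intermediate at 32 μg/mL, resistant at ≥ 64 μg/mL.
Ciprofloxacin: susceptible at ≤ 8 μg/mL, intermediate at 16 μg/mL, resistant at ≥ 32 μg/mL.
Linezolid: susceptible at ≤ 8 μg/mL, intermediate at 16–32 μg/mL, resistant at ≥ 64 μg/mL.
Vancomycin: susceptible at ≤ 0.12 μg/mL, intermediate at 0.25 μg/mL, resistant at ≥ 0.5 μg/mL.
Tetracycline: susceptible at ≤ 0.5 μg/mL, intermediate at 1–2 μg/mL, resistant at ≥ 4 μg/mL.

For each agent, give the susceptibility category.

I, I, S, S, R, S, S, S, S

Ceftazidime: 1 μg/mL is in 1–2 μg/mL — Intermediate
Chloramphenicol (0.25 μg/mL) in 0.25–0.5 μg/mL → Intermediate
Clindamycin: 0.06 μg/mL is ≤ 0.12 μg/mL ⇒ Susceptible
Tigecycline: 0.12 μg/mL is ≤ 1 μg/mL ⇒ Susceptible
Cefazolin: 256 μg/mL is ≥ 64 μg/mL → Resistant
Ciprofloxacin: 1 μg/mL is ≤ 8 μg/mL ⇒ Susceptible
Linezolid (0.03 μg/mL) ≤ 8 μg/mL — Susceptible
Vancomycin: 0.06 μg/mL is ≤ 0.12 μg/mL → Susceptible
Tetracycline (0.06 μg/mL) ≤ 0.5 μg/mL → Susceptible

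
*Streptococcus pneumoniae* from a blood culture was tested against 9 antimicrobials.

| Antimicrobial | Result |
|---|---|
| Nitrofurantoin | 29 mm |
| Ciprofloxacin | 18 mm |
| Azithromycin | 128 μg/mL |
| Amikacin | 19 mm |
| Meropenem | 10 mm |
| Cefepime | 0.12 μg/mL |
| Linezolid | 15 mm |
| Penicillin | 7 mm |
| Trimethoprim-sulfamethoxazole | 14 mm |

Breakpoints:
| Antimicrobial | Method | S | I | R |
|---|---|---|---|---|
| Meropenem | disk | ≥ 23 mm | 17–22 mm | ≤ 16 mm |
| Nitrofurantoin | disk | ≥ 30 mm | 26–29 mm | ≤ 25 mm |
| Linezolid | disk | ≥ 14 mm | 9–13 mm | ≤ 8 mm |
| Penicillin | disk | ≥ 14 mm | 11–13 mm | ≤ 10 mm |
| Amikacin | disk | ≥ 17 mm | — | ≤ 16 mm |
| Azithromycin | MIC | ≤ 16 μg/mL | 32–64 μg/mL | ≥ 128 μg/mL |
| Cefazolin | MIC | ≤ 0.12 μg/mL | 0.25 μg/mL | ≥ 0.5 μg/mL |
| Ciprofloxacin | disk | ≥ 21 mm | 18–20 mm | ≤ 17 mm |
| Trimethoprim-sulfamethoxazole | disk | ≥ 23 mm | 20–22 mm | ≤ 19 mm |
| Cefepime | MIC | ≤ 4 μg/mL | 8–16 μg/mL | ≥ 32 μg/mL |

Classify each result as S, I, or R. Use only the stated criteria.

Nitrofurantoin: 29 mm is in 26–29 mm ⇒ I
Ciprofloxacin 18 mm: in 18–20 mm → Intermediate
Azithromycin (128 μg/mL) ≥ 128 μg/mL ⇒ Resistant
Amikacin 19 mm: ≥ 17 mm → S
Meropenem 10 mm: ≤ 16 mm — resistant
Cefepime 0.12 μg/mL: ≤ 4 μg/mL ⇒ susceptible
Linezolid (15 mm) ≥ 14 mm — susceptible
Penicillin (7 mm) ≤ 10 mm ⇒ Resistant
Trimethoprim-sulfamethoxazole 14 mm: ≤ 19 mm — Resistant

I, I, R, S, R, S, S, R, R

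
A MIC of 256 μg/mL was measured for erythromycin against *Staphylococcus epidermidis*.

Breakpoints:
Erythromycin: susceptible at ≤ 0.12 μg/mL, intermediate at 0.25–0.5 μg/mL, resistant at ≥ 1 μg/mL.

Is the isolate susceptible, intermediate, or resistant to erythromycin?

Erythromycin 256 μg/mL: ≥ 1 μg/mL ⇒ R

R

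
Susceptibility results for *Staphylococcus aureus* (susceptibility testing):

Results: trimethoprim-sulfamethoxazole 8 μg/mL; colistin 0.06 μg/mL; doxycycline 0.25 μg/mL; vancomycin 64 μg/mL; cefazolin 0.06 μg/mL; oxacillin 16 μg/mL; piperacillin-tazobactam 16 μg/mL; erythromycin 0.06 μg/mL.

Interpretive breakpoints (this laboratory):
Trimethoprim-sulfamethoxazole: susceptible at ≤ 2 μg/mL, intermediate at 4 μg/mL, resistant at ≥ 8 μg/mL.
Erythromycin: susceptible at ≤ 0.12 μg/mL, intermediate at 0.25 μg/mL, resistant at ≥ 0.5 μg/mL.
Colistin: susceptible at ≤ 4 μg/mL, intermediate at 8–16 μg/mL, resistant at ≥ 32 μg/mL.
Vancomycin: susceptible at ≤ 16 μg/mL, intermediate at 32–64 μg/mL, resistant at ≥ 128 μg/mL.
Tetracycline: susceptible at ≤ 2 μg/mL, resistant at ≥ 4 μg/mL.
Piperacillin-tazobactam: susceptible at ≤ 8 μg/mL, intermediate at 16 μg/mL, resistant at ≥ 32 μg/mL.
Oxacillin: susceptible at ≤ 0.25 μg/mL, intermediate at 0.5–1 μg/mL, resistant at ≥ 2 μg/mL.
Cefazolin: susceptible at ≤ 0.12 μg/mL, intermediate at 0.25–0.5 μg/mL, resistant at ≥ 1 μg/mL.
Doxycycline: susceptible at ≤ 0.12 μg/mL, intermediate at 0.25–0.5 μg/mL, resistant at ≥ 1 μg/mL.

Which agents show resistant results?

Trimethoprim-sulfamethoxazole: 8 μg/mL is ≥ 8 μg/mL → R
Colistin: 0.06 μg/mL is ≤ 4 μg/mL — Susceptible
Doxycycline 0.25 μg/mL: in 0.25–0.5 μg/mL ⇒ intermediate
Vancomycin: 64 μg/mL is in 32–64 μg/mL → Intermediate
Cefazolin 0.06 μg/mL: ≤ 0.12 μg/mL → Susceptible
Oxacillin (16 μg/mL) ≥ 2 μg/mL → Resistant
Piperacillin-tazobactam 16 μg/mL: = 16 μg/mL ⇒ I
Erythromycin: 0.06 μg/mL is ≤ 0.12 μg/mL → susceptible

trimethoprim-sulfamethoxazole, oxacillin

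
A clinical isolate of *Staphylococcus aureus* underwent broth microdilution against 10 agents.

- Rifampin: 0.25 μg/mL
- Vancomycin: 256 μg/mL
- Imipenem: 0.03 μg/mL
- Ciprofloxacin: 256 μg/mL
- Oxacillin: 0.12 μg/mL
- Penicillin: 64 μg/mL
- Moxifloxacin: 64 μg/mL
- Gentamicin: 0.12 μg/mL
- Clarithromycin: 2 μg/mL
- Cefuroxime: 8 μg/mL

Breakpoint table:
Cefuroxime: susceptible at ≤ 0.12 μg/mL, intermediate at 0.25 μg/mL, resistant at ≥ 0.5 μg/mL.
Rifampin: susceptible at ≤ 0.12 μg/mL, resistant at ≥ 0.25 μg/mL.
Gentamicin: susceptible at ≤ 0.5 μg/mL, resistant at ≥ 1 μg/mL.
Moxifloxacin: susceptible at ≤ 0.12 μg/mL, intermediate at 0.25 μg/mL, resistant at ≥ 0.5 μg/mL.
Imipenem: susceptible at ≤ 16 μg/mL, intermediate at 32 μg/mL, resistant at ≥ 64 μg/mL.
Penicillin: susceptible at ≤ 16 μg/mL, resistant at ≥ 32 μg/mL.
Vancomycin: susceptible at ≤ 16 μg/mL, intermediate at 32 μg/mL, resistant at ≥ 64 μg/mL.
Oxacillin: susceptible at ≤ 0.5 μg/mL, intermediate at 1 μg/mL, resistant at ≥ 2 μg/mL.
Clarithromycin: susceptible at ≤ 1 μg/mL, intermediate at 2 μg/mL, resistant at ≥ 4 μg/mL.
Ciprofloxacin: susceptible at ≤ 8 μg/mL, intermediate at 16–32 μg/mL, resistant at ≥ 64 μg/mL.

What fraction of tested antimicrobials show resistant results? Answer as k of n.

Rifampin: 0.25 μg/mL is ≥ 0.25 μg/mL — R
Vancomycin: 256 μg/mL is ≥ 64 μg/mL ⇒ Resistant
Imipenem: 0.03 μg/mL is ≤ 16 μg/mL — Susceptible
Ciprofloxacin: 256 μg/mL is ≥ 64 μg/mL ⇒ Resistant
Oxacillin (0.12 μg/mL) ≤ 0.5 μg/mL → susceptible
Penicillin 64 μg/mL: ≥ 32 μg/mL → Resistant
Moxifloxacin (64 μg/mL) ≥ 0.5 μg/mL ⇒ R
Gentamicin: 0.12 μg/mL is ≤ 0.5 μg/mL ⇒ S
Clarithromycin 2 μg/mL: = 2 μg/mL ⇒ intermediate
Cefuroxime: 8 μg/mL is ≥ 0.5 μg/mL ⇒ resistant
Resistant: 6/10

6 of 10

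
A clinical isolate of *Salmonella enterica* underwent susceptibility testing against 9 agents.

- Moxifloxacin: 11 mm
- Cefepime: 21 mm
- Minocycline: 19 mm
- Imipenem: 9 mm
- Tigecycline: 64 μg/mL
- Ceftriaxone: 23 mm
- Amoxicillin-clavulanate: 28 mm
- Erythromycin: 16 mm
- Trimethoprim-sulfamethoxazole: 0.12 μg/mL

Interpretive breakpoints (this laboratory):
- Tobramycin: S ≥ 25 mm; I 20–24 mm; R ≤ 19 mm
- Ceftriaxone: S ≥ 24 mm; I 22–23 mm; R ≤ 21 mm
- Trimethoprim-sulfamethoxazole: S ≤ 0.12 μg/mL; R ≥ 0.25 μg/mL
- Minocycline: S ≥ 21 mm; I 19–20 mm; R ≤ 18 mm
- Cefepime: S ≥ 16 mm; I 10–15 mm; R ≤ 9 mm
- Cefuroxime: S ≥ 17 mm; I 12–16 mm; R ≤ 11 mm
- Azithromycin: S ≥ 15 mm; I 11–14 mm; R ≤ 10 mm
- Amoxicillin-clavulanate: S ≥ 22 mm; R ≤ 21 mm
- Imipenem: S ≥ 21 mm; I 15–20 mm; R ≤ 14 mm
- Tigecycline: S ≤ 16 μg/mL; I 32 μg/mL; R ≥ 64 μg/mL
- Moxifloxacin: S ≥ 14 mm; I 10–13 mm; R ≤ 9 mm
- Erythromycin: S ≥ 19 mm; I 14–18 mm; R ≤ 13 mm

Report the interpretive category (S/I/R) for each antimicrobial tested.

Moxifloxacin: 11 mm is in 10–13 mm ⇒ intermediate
Cefepime 21 mm: ≥ 16 mm → Susceptible
Minocycline 19 mm: in 19–20 mm — intermediate
Imipenem: 9 mm is ≤ 14 mm — R
Tigecycline: 64 μg/mL is ≥ 64 μg/mL → resistant
Ceftriaxone: 23 mm is in 22–23 mm ⇒ Intermediate
Amoxicillin-clavulanate 28 mm: ≥ 22 mm ⇒ Susceptible
Erythromycin 16 mm: in 14–18 mm — Intermediate
Trimethoprim-sulfamethoxazole: 0.12 μg/mL is ≤ 0.12 μg/mL ⇒ S

I, S, I, R, R, I, S, I, S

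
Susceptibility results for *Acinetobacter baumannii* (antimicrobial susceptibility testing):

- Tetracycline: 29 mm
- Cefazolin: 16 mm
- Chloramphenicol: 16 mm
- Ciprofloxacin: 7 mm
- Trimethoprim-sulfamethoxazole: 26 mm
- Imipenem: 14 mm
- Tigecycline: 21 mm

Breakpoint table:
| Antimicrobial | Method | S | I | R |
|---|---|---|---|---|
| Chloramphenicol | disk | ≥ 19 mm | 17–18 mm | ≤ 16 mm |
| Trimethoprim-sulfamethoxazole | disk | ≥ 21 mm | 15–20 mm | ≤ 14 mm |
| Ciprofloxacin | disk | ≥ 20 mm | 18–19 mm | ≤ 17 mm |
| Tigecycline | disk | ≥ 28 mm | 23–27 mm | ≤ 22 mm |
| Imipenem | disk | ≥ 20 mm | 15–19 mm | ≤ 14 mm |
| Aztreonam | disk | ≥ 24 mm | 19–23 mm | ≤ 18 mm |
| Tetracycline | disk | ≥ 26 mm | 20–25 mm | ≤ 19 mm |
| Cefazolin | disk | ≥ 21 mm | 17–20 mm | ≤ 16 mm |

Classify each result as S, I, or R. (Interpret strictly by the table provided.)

Tetracycline (29 mm) ≥ 26 mm ⇒ S
Cefazolin 16 mm: ≤ 16 mm ⇒ Resistant
Chloramphenicol: 16 mm is ≤ 16 mm ⇒ resistant
Ciprofloxacin: 7 mm is ≤ 17 mm — R
Trimethoprim-sulfamethoxazole (26 mm) ≥ 21 mm → susceptible
Imipenem: 14 mm is ≤ 14 mm — resistant
Tigecycline 21 mm: ≤ 22 mm — Resistant

S, R, R, R, S, R, R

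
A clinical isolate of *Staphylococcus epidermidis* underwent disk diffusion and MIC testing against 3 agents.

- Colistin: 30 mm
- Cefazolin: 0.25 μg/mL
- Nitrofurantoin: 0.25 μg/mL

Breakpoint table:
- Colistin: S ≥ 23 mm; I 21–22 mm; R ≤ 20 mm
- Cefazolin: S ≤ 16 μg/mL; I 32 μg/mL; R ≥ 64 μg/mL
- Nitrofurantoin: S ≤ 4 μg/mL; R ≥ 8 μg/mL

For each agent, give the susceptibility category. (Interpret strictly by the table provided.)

Colistin: 30 mm is ≥ 23 mm — Susceptible
Cefazolin (0.25 μg/mL) ≤ 16 μg/mL — Susceptible
Nitrofurantoin (0.25 μg/mL) ≤ 4 μg/mL ⇒ S

S, S, S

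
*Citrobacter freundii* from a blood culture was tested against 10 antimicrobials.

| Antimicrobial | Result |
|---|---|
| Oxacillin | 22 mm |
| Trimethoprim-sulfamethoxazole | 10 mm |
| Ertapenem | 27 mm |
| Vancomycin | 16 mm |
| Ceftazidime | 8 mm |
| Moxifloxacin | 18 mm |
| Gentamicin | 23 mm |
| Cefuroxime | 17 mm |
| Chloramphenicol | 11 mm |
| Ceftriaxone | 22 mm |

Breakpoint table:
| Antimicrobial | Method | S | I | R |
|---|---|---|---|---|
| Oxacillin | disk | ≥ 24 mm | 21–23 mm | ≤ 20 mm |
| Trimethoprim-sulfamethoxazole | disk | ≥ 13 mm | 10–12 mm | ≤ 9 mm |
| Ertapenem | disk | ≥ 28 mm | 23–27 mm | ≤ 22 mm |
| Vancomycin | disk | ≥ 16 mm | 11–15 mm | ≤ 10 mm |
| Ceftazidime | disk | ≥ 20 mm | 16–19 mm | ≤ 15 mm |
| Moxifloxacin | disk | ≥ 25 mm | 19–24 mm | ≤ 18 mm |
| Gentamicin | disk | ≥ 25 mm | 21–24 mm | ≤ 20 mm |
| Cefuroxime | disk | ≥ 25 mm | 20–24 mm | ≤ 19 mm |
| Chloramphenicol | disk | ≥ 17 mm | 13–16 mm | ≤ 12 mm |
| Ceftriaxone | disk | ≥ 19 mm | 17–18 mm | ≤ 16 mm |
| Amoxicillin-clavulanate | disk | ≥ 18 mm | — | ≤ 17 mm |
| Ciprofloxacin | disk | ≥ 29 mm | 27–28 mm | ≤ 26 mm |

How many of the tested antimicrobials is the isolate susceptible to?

Oxacillin 22 mm: in 21–23 mm ⇒ intermediate
Trimethoprim-sulfamethoxazole 10 mm: in 10–12 mm → I
Ertapenem: 27 mm is in 23–27 mm → I
Vancomycin 16 mm: ≥ 16 mm — Susceptible
Ceftazidime 8 mm: ≤ 15 mm → R
Moxifloxacin: 18 mm is ≤ 18 mm — resistant
Gentamicin 23 mm: in 21–24 mm ⇒ Intermediate
Cefuroxime (17 mm) ≤ 19 mm ⇒ resistant
Chloramphenicol 11 mm: ≤ 12 mm → R
Ceftriaxone: 22 mm is ≥ 19 mm — Susceptible
Susceptible: 2

2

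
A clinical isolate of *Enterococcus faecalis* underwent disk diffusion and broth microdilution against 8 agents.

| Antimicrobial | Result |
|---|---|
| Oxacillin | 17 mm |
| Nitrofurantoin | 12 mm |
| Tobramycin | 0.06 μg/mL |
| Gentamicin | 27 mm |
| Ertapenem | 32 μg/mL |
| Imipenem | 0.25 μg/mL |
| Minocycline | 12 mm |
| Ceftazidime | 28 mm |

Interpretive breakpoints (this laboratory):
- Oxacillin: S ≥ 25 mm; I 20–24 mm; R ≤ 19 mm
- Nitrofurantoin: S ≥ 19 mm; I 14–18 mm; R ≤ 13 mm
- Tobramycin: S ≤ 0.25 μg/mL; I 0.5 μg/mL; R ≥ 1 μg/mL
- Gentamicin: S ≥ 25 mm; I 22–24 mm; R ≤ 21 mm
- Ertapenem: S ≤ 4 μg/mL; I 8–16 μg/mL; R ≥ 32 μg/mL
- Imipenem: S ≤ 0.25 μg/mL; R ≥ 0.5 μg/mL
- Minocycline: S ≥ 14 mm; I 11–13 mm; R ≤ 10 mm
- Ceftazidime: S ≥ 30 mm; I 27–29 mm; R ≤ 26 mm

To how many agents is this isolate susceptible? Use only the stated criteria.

Oxacillin (17 mm) ≤ 19 mm — Resistant
Nitrofurantoin: 12 mm is ≤ 13 mm → resistant
Tobramycin 0.06 μg/mL: ≤ 0.25 μg/mL — Susceptible
Gentamicin (27 mm) ≥ 25 mm ⇒ Susceptible
Ertapenem 32 μg/mL: ≥ 32 μg/mL → Resistant
Imipenem 0.25 μg/mL: ≤ 0.25 μg/mL — susceptible
Minocycline (12 mm) in 11–13 mm ⇒ Intermediate
Ceftazidime: 28 mm is in 27–29 mm — Intermediate
Susceptible: 3

3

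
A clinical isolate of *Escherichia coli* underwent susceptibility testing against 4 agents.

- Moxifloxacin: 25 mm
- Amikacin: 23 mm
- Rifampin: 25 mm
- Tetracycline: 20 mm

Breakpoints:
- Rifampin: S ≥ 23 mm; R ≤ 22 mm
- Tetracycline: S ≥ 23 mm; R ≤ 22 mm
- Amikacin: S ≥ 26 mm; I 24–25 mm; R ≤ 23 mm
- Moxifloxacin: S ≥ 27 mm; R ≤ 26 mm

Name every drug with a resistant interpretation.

moxifloxacin, amikacin, tetracycline

Moxifloxacin 25 mm: ≤ 26 mm — Resistant
Amikacin (23 mm) ≤ 23 mm ⇒ R
Rifampin: 25 mm is ≥ 23 mm ⇒ Susceptible
Tetracycline (20 mm) ≤ 22 mm — R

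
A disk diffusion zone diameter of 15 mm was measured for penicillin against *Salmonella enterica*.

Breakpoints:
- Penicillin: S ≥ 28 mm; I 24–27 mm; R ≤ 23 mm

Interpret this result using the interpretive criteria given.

Resistant

Penicillin 15 mm: ≤ 23 mm → Resistant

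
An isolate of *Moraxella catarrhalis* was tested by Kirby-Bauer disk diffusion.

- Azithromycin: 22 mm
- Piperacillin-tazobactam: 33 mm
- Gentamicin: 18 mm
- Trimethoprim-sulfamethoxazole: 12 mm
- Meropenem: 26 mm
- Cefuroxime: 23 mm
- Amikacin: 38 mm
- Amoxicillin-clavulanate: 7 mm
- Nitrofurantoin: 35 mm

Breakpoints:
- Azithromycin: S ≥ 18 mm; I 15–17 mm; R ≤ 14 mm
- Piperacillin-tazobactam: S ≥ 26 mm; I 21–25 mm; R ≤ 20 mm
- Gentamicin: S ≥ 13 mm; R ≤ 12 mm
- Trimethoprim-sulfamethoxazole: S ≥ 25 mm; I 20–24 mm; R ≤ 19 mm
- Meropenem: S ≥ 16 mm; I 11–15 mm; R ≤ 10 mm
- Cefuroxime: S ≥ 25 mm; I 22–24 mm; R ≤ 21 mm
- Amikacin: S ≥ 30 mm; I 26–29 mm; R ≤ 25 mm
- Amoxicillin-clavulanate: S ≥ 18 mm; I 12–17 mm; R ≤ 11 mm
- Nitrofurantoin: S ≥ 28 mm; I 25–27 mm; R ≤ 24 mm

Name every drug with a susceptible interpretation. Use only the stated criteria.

azithromycin, piperacillin-tazobactam, gentamicin, meropenem, amikacin, nitrofurantoin

Azithromycin: 22 mm is ≥ 18 mm ⇒ susceptible
Piperacillin-tazobactam: 33 mm is ≥ 26 mm — S
Gentamicin 18 mm: ≥ 13 mm ⇒ S
Trimethoprim-sulfamethoxazole 12 mm: ≤ 19 mm — Resistant
Meropenem 26 mm: ≥ 16 mm → Susceptible
Cefuroxime: 23 mm is in 22–24 mm ⇒ I
Amikacin: 38 mm is ≥ 30 mm → Susceptible
Amoxicillin-clavulanate 7 mm: ≤ 11 mm → Resistant
Nitrofurantoin: 35 mm is ≥ 28 mm → S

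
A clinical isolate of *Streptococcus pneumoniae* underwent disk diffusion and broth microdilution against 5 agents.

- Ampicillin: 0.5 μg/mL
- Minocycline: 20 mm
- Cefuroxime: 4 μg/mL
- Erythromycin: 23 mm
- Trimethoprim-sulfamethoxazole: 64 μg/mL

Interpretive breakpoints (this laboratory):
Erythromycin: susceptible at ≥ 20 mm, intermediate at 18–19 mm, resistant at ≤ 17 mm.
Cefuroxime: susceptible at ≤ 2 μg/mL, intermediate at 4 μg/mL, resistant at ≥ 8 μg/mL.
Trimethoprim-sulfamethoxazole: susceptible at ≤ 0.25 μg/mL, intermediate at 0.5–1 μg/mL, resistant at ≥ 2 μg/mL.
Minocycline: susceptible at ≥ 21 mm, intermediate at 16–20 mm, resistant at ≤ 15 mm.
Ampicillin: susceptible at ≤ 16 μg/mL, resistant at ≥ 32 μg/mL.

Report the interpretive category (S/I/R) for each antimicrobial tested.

Ampicillin: 0.5 μg/mL is ≤ 16 μg/mL — susceptible
Minocycline 20 mm: in 16–20 mm — Intermediate
Cefuroxime 4 μg/mL: = 4 μg/mL ⇒ I
Erythromycin 23 mm: ≥ 20 mm → S
Trimethoprim-sulfamethoxazole: 64 μg/mL is ≥ 2 μg/mL ⇒ Resistant

S, I, I, S, R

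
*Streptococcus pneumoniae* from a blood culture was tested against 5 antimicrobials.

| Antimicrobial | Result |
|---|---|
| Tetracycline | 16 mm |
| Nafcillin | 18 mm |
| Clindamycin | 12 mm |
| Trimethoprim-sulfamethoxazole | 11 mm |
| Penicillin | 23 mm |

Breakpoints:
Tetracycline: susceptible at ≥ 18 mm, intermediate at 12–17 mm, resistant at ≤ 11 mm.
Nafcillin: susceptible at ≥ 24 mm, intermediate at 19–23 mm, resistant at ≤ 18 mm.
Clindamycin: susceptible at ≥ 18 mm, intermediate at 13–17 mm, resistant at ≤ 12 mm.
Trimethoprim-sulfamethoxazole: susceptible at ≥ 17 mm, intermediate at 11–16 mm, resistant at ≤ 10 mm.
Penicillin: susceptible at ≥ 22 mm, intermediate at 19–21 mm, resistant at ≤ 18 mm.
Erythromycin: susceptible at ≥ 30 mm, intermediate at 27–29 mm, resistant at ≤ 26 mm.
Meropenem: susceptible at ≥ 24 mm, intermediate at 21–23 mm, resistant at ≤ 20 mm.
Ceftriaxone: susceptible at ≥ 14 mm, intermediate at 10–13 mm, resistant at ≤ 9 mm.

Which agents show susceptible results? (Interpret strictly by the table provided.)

penicillin

Tetracycline (16 mm) in 12–17 mm ⇒ intermediate
Nafcillin: 18 mm is ≤ 18 mm — R
Clindamycin 12 mm: ≤ 12 mm → R
Trimethoprim-sulfamethoxazole: 11 mm is in 11–16 mm ⇒ intermediate
Penicillin (23 mm) ≥ 22 mm ⇒ S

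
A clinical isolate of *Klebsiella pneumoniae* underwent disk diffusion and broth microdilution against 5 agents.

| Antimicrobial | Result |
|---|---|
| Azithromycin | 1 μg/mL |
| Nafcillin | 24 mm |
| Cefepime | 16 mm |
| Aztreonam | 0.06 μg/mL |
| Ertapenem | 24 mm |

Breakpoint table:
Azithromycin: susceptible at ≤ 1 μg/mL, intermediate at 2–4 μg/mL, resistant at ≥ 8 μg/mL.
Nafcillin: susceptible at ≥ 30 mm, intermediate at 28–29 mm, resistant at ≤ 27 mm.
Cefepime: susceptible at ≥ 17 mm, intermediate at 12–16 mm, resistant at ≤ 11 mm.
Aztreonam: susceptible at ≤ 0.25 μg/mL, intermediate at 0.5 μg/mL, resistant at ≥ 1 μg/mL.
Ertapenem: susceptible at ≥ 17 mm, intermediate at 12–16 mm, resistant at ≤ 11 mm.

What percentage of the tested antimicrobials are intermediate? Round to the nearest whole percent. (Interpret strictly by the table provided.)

20%

Azithromycin 1 μg/mL: ≤ 1 μg/mL → Susceptible
Nafcillin: 24 mm is ≤ 27 mm ⇒ Resistant
Cefepime: 16 mm is in 12–16 mm — intermediate
Aztreonam 0.06 μg/mL: ≤ 0.25 μg/mL → S
Ertapenem: 24 mm is ≥ 17 mm — S
Intermediate: 1/5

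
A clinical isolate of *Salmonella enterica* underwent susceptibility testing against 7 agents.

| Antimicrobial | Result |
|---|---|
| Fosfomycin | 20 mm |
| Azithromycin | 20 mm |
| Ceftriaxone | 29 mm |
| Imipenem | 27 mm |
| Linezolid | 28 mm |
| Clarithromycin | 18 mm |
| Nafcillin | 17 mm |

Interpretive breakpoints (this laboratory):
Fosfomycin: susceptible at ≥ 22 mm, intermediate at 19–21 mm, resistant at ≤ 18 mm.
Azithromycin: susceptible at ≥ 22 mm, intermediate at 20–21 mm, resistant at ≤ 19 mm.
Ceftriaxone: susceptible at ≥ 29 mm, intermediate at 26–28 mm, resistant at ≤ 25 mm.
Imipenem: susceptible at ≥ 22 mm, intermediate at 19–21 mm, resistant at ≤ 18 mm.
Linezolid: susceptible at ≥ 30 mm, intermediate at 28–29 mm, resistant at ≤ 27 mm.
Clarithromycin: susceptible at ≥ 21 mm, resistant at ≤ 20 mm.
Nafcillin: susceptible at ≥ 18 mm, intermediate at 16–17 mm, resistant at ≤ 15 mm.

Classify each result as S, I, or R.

I, I, S, S, I, R, I

Fosfomycin 20 mm: in 19–21 mm → Intermediate
Azithromycin: 20 mm is in 20–21 mm — I
Ceftriaxone 29 mm: ≥ 29 mm → S
Imipenem (27 mm) ≥ 22 mm — susceptible
Linezolid (28 mm) in 28–29 mm ⇒ I
Clarithromycin (18 mm) ≤ 20 mm — resistant
Nafcillin (17 mm) in 16–17 mm → intermediate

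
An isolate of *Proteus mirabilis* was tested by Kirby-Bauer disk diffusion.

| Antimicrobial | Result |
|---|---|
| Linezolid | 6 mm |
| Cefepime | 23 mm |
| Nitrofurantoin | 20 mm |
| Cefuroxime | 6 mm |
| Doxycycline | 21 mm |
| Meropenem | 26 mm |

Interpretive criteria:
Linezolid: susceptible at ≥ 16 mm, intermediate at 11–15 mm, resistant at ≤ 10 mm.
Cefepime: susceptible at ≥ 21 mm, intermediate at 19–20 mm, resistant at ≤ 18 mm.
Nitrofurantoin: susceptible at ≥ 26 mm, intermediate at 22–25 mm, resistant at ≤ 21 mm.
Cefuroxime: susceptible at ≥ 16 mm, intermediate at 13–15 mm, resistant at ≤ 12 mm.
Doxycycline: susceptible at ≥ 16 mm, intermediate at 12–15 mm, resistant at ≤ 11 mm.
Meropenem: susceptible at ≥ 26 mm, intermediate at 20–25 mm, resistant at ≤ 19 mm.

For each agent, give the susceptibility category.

Linezolid (6 mm) ≤ 10 mm → resistant
Cefepime (23 mm) ≥ 21 mm — susceptible
Nitrofurantoin 20 mm: ≤ 21 mm — Resistant
Cefuroxime (6 mm) ≤ 12 mm — R
Doxycycline 21 mm: ≥ 16 mm → S
Meropenem: 26 mm is ≥ 26 mm → S

R, S, R, R, S, S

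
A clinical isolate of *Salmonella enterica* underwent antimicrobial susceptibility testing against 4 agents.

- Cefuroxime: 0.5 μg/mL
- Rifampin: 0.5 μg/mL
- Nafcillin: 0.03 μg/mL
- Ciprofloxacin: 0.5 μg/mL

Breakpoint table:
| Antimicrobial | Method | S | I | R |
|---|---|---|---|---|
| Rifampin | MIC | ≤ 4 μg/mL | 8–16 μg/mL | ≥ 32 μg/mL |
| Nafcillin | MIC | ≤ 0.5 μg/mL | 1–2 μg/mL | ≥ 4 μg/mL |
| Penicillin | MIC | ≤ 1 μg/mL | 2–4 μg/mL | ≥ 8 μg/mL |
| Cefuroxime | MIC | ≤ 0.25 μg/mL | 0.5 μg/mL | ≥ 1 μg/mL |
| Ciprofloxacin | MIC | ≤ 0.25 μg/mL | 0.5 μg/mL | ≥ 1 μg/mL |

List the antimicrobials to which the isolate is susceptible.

rifampin, nafcillin

Cefuroxime 0.5 μg/mL: = 0.5 μg/mL ⇒ intermediate
Rifampin 0.5 μg/mL: ≤ 4 μg/mL ⇒ S
Nafcillin: 0.03 μg/mL is ≤ 0.5 μg/mL → S
Ciprofloxacin (0.5 μg/mL) = 0.5 μg/mL — Intermediate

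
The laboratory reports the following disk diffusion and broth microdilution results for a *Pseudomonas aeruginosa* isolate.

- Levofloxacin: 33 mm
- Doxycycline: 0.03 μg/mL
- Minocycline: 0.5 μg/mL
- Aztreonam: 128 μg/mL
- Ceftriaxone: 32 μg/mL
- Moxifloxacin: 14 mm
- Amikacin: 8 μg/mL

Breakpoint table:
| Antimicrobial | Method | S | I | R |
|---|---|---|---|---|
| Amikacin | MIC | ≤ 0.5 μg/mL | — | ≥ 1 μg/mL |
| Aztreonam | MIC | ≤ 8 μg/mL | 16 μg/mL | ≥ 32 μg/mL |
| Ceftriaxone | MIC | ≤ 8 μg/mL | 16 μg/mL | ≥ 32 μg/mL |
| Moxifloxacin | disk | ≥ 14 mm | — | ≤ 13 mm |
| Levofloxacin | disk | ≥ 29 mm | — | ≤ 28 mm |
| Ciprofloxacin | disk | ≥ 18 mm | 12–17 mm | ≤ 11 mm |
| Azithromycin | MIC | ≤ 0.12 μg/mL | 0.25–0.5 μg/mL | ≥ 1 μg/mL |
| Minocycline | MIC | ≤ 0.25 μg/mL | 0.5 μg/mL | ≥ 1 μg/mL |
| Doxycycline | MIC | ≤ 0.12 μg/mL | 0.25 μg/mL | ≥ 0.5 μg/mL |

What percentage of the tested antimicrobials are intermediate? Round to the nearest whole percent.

14%

Levofloxacin (33 mm) ≥ 29 mm ⇒ S
Doxycycline (0.03 μg/mL) ≤ 0.12 μg/mL ⇒ Susceptible
Minocycline: 0.5 μg/mL is = 0.5 μg/mL → I
Aztreonam 128 μg/mL: ≥ 32 μg/mL → resistant
Ceftriaxone (32 μg/mL) ≥ 32 μg/mL — Resistant
Moxifloxacin: 14 mm is ≥ 14 mm — susceptible
Amikacin (8 μg/mL) ≥ 1 μg/mL — Resistant
Intermediate: 1/7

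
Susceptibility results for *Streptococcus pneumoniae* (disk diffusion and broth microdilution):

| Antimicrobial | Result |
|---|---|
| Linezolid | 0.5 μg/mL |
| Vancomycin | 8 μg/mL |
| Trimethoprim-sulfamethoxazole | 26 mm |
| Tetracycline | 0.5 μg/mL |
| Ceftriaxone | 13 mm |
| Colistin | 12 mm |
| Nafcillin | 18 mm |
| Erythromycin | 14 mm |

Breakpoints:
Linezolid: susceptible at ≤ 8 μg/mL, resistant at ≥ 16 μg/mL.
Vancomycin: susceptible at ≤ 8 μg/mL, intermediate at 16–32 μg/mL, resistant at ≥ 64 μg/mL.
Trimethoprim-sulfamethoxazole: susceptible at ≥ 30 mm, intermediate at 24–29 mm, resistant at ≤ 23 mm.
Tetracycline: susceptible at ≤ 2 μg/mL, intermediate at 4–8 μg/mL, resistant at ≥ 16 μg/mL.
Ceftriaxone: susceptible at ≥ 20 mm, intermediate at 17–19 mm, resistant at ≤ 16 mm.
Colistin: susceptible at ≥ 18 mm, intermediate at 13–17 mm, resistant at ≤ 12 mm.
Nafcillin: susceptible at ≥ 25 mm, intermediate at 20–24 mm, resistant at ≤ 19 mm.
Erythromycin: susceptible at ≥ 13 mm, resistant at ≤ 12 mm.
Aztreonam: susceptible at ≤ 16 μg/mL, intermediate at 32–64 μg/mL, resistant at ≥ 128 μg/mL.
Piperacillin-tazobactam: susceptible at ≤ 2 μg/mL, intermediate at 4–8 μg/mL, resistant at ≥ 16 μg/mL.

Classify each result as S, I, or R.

Linezolid (0.5 μg/mL) ≤ 8 μg/mL → susceptible
Vancomycin (8 μg/mL) ≤ 8 μg/mL ⇒ Susceptible
Trimethoprim-sulfamethoxazole: 26 mm is in 24–29 mm → I
Tetracycline 0.5 μg/mL: ≤ 2 μg/mL → susceptible
Ceftriaxone: 13 mm is ≤ 16 mm → resistant
Colistin (12 mm) ≤ 12 mm ⇒ R
Nafcillin (18 mm) ≤ 19 mm ⇒ resistant
Erythromycin (14 mm) ≥ 13 mm ⇒ Susceptible

S, S, I, S, R, R, R, S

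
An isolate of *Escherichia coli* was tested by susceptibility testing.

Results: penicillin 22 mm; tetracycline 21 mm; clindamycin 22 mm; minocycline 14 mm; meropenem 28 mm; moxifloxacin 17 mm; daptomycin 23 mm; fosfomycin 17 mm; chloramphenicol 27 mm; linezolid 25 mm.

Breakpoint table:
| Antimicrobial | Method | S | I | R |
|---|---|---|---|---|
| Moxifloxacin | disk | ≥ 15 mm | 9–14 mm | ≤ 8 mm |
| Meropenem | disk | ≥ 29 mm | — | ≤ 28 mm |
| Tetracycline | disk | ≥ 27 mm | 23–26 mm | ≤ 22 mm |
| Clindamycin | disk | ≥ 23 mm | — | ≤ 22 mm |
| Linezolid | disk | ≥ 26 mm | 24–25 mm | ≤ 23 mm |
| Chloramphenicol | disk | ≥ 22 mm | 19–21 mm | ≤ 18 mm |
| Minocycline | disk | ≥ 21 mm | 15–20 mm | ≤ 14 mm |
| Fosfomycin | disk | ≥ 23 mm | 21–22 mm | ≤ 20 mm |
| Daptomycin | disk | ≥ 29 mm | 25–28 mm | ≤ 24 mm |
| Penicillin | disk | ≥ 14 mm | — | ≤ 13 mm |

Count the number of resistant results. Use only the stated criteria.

Penicillin: 22 mm is ≥ 14 mm → Susceptible
Tetracycline (21 mm) ≤ 22 mm ⇒ Resistant
Clindamycin 22 mm: ≤ 22 mm → Resistant
Minocycline 14 mm: ≤ 14 mm — resistant
Meropenem: 28 mm is ≤ 28 mm — R
Moxifloxacin 17 mm: ≥ 15 mm → Susceptible
Daptomycin 23 mm: ≤ 24 mm → R
Fosfomycin (17 mm) ≤ 20 mm → Resistant
Chloramphenicol (27 mm) ≥ 22 mm ⇒ S
Linezolid: 25 mm is in 24–25 mm — I
Resistant: 6

6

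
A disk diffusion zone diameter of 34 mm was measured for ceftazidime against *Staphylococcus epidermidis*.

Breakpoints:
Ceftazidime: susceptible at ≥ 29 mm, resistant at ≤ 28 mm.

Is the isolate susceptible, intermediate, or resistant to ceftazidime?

Susceptible

Ceftazidime: 34 mm is ≥ 29 mm ⇒ S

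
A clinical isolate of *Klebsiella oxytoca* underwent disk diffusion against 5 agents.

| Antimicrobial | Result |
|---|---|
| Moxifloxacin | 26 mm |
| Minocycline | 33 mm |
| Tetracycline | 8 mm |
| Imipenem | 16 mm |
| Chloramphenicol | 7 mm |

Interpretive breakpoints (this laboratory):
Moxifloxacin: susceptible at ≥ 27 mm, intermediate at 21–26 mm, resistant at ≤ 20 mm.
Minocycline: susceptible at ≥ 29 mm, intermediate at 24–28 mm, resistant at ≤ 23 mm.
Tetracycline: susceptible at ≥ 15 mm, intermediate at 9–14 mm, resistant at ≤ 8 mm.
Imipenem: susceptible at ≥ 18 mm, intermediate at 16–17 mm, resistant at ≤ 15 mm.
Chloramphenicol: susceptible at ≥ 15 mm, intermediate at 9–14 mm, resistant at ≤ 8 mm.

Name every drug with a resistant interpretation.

Moxifloxacin (26 mm) in 21–26 mm — intermediate
Minocycline 33 mm: ≥ 29 mm → Susceptible
Tetracycline: 8 mm is ≤ 8 mm — R
Imipenem 16 mm: in 16–17 mm → I
Chloramphenicol (7 mm) ≤ 8 mm — resistant

tetracycline, chloramphenicol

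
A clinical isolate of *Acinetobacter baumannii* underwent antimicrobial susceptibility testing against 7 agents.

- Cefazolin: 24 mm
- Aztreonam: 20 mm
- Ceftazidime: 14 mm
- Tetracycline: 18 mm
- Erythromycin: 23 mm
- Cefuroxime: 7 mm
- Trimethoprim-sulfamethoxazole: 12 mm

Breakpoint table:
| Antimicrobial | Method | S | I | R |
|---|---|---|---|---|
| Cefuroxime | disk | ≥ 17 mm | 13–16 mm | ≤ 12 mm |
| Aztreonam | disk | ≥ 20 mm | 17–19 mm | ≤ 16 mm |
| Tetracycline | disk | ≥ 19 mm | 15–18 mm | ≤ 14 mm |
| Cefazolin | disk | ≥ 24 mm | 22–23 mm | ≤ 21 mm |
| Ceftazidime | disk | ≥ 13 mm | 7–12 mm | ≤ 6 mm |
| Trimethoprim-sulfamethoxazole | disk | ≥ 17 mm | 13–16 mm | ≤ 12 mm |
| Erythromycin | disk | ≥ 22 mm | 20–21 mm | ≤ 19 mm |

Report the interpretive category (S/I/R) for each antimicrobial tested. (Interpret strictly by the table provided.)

Cefazolin (24 mm) ≥ 24 mm → susceptible
Aztreonam 20 mm: ≥ 20 mm ⇒ S
Ceftazidime 14 mm: ≥ 13 mm ⇒ S
Tetracycline 18 mm: in 15–18 mm ⇒ I
Erythromycin 23 mm: ≥ 22 mm → S
Cefuroxime: 7 mm is ≤ 12 mm → resistant
Trimethoprim-sulfamethoxazole: 12 mm is ≤ 12 mm → resistant

S, S, S, I, S, R, R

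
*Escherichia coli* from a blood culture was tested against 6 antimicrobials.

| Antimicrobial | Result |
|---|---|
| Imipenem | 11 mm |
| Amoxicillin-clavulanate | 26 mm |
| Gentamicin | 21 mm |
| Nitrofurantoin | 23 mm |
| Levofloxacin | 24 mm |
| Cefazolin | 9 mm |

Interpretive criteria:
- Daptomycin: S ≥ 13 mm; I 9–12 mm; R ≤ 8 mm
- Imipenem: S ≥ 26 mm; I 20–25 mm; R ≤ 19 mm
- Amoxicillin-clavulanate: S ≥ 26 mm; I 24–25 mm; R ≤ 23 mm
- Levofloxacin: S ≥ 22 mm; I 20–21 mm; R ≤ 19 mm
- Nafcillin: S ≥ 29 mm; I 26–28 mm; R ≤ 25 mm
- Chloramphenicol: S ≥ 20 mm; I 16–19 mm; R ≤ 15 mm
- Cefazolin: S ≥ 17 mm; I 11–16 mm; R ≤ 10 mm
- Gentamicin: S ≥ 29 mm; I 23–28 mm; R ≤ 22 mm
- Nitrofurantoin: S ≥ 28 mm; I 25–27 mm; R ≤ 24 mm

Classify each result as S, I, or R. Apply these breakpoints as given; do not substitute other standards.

R, S, R, R, S, R

Imipenem 11 mm: ≤ 19 mm → R
Amoxicillin-clavulanate 26 mm: ≥ 26 mm ⇒ Susceptible
Gentamicin (21 mm) ≤ 22 mm ⇒ R
Nitrofurantoin: 23 mm is ≤ 24 mm — resistant
Levofloxacin (24 mm) ≥ 22 mm → Susceptible
Cefazolin (9 mm) ≤ 10 mm → resistant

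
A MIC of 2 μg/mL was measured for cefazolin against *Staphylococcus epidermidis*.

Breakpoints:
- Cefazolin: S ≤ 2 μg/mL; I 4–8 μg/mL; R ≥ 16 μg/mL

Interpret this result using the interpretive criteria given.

S

Cefazolin (2 μg/mL) ≤ 2 μg/mL ⇒ S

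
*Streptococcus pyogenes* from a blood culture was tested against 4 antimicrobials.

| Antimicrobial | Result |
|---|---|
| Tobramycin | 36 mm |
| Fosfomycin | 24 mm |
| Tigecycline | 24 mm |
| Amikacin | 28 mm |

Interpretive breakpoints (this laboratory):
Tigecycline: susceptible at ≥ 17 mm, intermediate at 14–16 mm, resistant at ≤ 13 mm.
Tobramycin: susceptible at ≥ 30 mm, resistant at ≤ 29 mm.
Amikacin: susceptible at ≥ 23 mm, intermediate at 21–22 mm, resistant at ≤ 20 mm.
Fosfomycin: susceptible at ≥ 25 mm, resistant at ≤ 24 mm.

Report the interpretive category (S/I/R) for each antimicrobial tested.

S, R, S, S

Tobramycin 36 mm: ≥ 30 mm ⇒ Susceptible
Fosfomycin 24 mm: ≤ 24 mm ⇒ resistant
Tigecycline (24 mm) ≥ 17 mm ⇒ Susceptible
Amikacin: 28 mm is ≥ 23 mm → Susceptible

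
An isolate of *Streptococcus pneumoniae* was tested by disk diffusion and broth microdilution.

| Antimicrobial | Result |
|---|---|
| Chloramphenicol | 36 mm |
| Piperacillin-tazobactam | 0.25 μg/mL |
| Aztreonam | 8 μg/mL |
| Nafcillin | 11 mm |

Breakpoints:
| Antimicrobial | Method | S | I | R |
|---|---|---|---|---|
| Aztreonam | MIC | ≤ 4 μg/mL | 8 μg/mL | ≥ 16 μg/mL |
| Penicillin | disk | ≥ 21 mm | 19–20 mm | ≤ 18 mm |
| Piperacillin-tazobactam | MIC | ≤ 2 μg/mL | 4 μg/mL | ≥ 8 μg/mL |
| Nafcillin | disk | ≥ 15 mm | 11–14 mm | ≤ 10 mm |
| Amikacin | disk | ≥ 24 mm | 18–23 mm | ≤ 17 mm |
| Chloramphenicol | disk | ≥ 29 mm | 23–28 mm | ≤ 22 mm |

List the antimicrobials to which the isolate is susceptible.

Chloramphenicol (36 mm) ≥ 29 mm — Susceptible
Piperacillin-tazobactam: 0.25 μg/mL is ≤ 2 μg/mL ⇒ S
Aztreonam (8 μg/mL) = 8 μg/mL ⇒ Intermediate
Nafcillin (11 mm) in 11–14 mm → Intermediate

chloramphenicol, piperacillin-tazobactam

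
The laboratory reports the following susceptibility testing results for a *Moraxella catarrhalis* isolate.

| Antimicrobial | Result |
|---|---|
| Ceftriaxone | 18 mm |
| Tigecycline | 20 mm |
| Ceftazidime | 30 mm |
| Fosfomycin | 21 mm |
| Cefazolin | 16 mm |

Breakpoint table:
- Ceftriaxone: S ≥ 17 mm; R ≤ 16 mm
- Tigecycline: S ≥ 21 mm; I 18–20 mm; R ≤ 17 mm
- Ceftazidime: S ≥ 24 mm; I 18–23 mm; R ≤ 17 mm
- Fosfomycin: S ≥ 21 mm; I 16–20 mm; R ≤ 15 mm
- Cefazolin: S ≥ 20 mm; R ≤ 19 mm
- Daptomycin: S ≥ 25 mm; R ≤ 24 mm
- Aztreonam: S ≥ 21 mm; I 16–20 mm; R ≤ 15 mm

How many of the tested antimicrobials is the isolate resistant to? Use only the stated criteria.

Ceftriaxone 18 mm: ≥ 17 mm ⇒ S
Tigecycline (20 mm) in 18–20 mm ⇒ Intermediate
Ceftazidime (30 mm) ≥ 24 mm → Susceptible
Fosfomycin: 21 mm is ≥ 21 mm — susceptible
Cefazolin: 16 mm is ≤ 19 mm ⇒ R
Resistant: 1

1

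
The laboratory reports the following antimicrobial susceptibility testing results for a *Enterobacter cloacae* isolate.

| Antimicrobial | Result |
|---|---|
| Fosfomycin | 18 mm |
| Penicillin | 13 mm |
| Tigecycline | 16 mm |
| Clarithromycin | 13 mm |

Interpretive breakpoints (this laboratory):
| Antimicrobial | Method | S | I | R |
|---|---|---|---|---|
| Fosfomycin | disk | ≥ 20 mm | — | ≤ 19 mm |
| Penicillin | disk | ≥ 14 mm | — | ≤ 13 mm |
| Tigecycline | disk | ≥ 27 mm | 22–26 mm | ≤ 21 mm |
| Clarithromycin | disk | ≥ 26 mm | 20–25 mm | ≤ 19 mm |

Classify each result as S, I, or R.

R, R, R, R

Fosfomycin: 18 mm is ≤ 19 mm — resistant
Penicillin (13 mm) ≤ 13 mm ⇒ Resistant
Tigecycline: 16 mm is ≤ 21 mm → Resistant
Clarithromycin 13 mm: ≤ 19 mm — Resistant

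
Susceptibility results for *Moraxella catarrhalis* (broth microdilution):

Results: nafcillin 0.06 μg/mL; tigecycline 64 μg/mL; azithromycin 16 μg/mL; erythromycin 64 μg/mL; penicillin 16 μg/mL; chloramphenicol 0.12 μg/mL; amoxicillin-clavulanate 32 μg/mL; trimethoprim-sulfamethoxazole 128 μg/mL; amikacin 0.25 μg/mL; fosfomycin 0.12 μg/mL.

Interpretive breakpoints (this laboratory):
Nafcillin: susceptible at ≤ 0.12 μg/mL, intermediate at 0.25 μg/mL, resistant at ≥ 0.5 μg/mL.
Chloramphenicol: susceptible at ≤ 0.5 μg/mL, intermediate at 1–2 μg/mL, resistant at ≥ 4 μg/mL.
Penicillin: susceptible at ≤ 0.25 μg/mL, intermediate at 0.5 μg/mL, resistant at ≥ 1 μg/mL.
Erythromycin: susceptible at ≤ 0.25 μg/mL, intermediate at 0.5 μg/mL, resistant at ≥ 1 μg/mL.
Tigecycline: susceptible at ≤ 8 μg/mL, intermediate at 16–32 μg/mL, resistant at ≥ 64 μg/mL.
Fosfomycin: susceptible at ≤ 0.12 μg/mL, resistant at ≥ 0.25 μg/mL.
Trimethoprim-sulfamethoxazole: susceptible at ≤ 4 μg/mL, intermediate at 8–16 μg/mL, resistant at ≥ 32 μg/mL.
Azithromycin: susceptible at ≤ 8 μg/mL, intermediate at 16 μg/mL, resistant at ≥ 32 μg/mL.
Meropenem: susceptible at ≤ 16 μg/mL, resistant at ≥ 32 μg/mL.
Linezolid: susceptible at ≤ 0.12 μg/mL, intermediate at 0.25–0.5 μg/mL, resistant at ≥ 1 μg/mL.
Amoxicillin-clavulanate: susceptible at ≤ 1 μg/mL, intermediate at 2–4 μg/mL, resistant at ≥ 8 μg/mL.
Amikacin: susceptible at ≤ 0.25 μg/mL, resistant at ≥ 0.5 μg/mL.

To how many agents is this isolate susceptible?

4

Nafcillin 0.06 μg/mL: ≤ 0.12 μg/mL ⇒ Susceptible
Tigecycline (64 μg/mL) ≥ 64 μg/mL — R
Azithromycin: 16 μg/mL is = 16 μg/mL → I
Erythromycin (64 μg/mL) ≥ 1 μg/mL — Resistant
Penicillin: 16 μg/mL is ≥ 1 μg/mL → R
Chloramphenicol: 0.12 μg/mL is ≤ 0.5 μg/mL ⇒ S
Amoxicillin-clavulanate: 32 μg/mL is ≥ 8 μg/mL → R
Trimethoprim-sulfamethoxazole: 128 μg/mL is ≥ 32 μg/mL ⇒ R
Amikacin: 0.25 μg/mL is ≤ 0.25 μg/mL → Susceptible
Fosfomycin 0.12 μg/mL: ≤ 0.12 μg/mL → S
Susceptible: 4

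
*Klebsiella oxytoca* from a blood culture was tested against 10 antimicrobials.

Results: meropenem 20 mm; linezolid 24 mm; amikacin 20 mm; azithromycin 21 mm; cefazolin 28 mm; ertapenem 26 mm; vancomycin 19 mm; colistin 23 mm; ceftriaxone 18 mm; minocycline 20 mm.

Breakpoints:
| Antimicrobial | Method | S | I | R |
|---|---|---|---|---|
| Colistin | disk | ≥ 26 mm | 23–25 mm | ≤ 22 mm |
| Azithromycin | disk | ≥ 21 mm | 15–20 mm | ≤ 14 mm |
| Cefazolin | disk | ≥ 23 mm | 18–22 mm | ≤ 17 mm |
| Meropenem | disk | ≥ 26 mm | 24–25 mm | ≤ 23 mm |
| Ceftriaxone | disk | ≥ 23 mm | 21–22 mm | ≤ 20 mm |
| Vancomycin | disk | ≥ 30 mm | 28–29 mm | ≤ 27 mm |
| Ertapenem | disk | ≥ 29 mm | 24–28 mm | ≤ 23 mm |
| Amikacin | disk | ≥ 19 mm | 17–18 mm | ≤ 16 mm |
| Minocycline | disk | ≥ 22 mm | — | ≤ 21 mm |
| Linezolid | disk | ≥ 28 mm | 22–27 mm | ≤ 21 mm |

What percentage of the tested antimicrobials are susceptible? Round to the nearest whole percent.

Meropenem: 20 mm is ≤ 23 mm ⇒ resistant
Linezolid (24 mm) in 22–27 mm ⇒ intermediate
Amikacin: 20 mm is ≥ 19 mm — S
Azithromycin (21 mm) ≥ 21 mm ⇒ S
Cefazolin: 28 mm is ≥ 23 mm → S
Ertapenem 26 mm: in 24–28 mm → I
Vancomycin: 19 mm is ≤ 27 mm → resistant
Colistin: 23 mm is in 23–25 mm — intermediate
Ceftriaxone 18 mm: ≤ 20 mm → R
Minocycline 20 mm: ≤ 21 mm — resistant
Susceptible: 3/10

30%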